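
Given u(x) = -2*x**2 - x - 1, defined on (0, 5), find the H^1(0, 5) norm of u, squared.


||u||_{H^1}^2 = 4135

The H^1 norm (squared) on an interval (0, L) is
  ||u||_{H^1}^2 = ∫_0^L u(x)^2 dx + ∫_0^L u'(x)^2 dx.
Compute u'(x) = -4*x - 1.
Then u(x)^2 = 4*x**4 + 4*x**3 + 5*x**2 + 2*x + 1 and u'(x)^2 = 16*x**2 + 8*x + 1.
Integrate each monomial from 0 to 5 using ∫_0^5 c·x^n dx = c·5^(n+1)/(n+1):
  ∫_0^5 u(x)^2 dx = ∫_0^5 (4*x^4 + 4*x^3 + 5*x^2 + 2*x + 1) dx. Term by term:
    ∫_0^5 4*x^4 dx = 2500;  ∫_0^5 4*x^3 dx = 625;  ∫_0^5 5*x^2 dx = 625/3;
    ∫_0^5 2*x dx = 25;  ∫_0^5 1 dx = 5.
  Sum: 2500 + 625 + 625/3 + 25 + 5 = 10090/3.
  ∫_0^5 u'(x)^2 dx = ∫_0^5 (16*x^2 + 8*x + 1) dx. Term by term:
    ∫_0^5 16*x^2 dx = 2000/3;  ∫_0^5 8*x dx = 100;  ∫_0^5 1 dx = 5.
  Sum: 2000/3 + 100 + 5 = 2315/3.
Adding: ||u||_{H^1}^2 = 10090/3 + 2315/3 = 4135.


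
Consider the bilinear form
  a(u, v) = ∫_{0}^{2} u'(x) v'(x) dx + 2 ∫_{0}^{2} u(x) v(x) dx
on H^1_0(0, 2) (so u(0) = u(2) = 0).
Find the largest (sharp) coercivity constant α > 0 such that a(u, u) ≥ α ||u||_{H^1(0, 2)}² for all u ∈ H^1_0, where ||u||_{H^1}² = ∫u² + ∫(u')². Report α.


α = 1

Coercivity of a(·,·) on H^1_0(0, 2) means a(u, u) ≥ α ||u||_{H^1}² for every u ∈ H^1_0.
The interval has length L = 2, and Poincaré/coercivity depend only on L. Here a(u, u) = ∫(u')² + (2)·∫u².
Here c = 2 ≥ 1, so a(u,u) = ∫(u')² + c∫u² ≥ ∫(u')² + ∫u² = ||u||_{H^1}², i.e. α = 1 works. No larger α is possible: a(u,u) ≥ α||u||_{H^1}² means (1−α)∫(u')² ≥ (α−c)∫u², and for the modes u_n = sin(nπ(x−x₀)/L) (x₀ the left endpoint) one has ∫u_n²/∫(u_n')² = (L/(nπ))² → 0, so a(u_n,u_n)/||u_n||_{H^1}² → 1. Hence the optimal constant is α = 1.
Therefore α = 1.


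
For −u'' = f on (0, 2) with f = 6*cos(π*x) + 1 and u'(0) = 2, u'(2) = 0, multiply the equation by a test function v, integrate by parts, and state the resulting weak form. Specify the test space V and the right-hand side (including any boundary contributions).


V = H^1(0, 2) (v unrestricted at boundary; u is determined up to an additive constant); weak form: ∫_0^2 u'v' dx = ∫_0^2 (6*cos(π*x) + 1) v dx − 2·v(0) for all v ∈ V.

Multiply both sides by a test function v and integrate from 0 to 2:
  ∫_0^2 −u''(x) v(x) dx = ∫_0^2 f(x) v(x) dx.
Integrate the LHS by parts once:
  ∫_0^2 −u'' v dx = −[u'(x) v(x)]_0^2 + ∫_0^2 u'(x) v'(x) dx.
Thus ∫_0^2 u'(x) v'(x) dx = ∫_0^2 f(x) v(x) dx + [u'(x) v(x)]_0^2.
Choose V so that boundary terms are either known or forced to vanish.
u has inhomogeneous Neumann u'(0) = 2, u'(2) = 0. [u' v]_0^2 = (0)·v(2) − (2)·v(0) = − 2·v(0). Take V = H^1(0, 2); boundary term becomes part of RHS.
Weak formulation: find u (satisfying any essential BC) such that ∫_0^2 u'(x) v'(x) dx = ∫_0^2 f v dx − 2·v(0) for all v ∈ V (Neumann data are natural BCs: they enter the RHS as boundary terms).
Substituting f(x) = 6*cos(π*x) + 1, the right-hand side is ∫_0^2 (6*cos(π*x) + 1) v dx − 2·v(0).
Compatibility check (pure Neumann): taking v ≡ 1 ∈ V gives 0 = ∫_0^2 f dx + (0) − (2), i.e. ∫_0^2 f dx must equal u'(0) − u'(2) = 2. Indeed ∫_0^2 (6*cos(π*x) + 1) dx = 2, so the data are compatible. The solution is then unique only up to an additive constant (fix it e.g. by requiring ∫_0^2 u dx = 0).


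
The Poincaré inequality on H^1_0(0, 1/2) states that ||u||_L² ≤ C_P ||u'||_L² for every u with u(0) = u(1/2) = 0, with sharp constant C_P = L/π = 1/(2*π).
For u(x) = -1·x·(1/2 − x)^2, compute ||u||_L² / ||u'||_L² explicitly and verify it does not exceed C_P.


||u||_L² / ||u'||_L² = sqrt(14)/28 < C_P = 1/(2*π).

u(x) = -1·x·(1/2 − x)^2, so u'(x) = (1 - 6*x)*(2*x - 1)/4.
u(x) = -1·x·(1/2 − x)^2 vanishes at x = 0 and x = 1/2, so u ∈ H^1_0(0, 1/2). Differentiate via the product rule and integrate the resulting polynomials term by term.
  ∫_0^1/2 u² dx = ∫_0^1/2 (x^6 - 2*x^5 + 3*x^4/2 - x^3/2 + x^2/16) dx. Term by term:
    ∫_0^1/2 x^6 dx = 1/896;  ∫_0^1/2 -2*x^5 dx = -1/192;  ∫_0^1/2 3*x^4/2 dx = 3/320;
    ∫_0^1/2 -x^3/2 dx = -1/128;  ∫_0^1/2 x^2/16 dx = 1/384.
  Sum: 1/896 − 1/192 + 3/320 − 1/128 + 1/384 = 1/13440.
  ∫_0^1/2 (u')² dx = ∫_0^1/2 (9*x^4 - 12*x^3 + 11*x^2/2 - x + 1/16) dx. Term by term:
    ∫_0^1/2 9*x^4 dx = 9/160;  ∫_0^1/2 -12*x^3 dx = -3/16;  ∫_0^1/2 11*x^2/2 dx = 11/48;
    ∫_0^1/2 -x dx = -1/8;  ∫_0^1/2 1/16 dx = 1/32.
  Sum: 9/160 − 3/16 + 11/48 − 1/8 + 1/32 = 1/240.
∫_0^1/2 u² dx = 1/13440, so ||u||_L² = sqrt(210)/1680.
∫_0^1/2 (u')² dx = 1/240, so ||u'||_L² = sqrt(15)/60.
Ratio ||u||_L² / ||u'||_L² = sqrt(14)/28.
Sharp Poincaré constant on H^1_0(0, 1/2) is C_P = L/π = 1/(2*π), achieved by sin(2*π·x).
A polynomial bump cannot attain the sharp Poincaré constant (only the first sine eigenfunction does), so the ratio is strictly less than C_P, consistent with ||u||_L² ≤ C_P ||u'||_L².


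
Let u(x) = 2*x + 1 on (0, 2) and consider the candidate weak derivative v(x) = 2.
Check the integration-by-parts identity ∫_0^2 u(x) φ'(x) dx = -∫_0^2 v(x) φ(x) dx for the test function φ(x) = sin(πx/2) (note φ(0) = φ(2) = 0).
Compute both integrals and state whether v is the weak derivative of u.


LHS = -8/π, RHS = -8/π. Yes, v = u' weakly.

u(x) = 2*x + 1, classical derivative u'(x) = 2.
φ(x) = sin(πx/2), so φ'(x) = π*cos(π*x/2)/2.
Note φ(0) = φ(2) = 0, so the boundary term u·φ vanishes.
LHS = ∫_0^2 u(x) φ'(x) dx = ∫_0^2 (π*x*cos(π*x/2) + π*cos(π*x/2)/2) dx. Term by term:
  ∫_0^2 π*cos(π*x/2)/2 dx = 0;  ∫_0^2 π*x*cos(π*x/2) dx = -8/π.
Sum: 0 − 8/π = -8/π.
So LHS = -8/π.
∫_0^2 v(x) φ(x) dx = ∫_0^2 (2*sin(π*x/2)) dx. Term by term:
  ∫_0^2 2*sin(π*x/2) dx = 8/π.
So RHS = -∫_0^2 v(x) φ(x) dx = -8/π.
LHS = RHS, so the identity holds for this test φ.
Moreover u is smooth here and v(x) = u'(x) = 2 pointwise, so the identity holds for every test function. Hence v is the weak derivative of u.


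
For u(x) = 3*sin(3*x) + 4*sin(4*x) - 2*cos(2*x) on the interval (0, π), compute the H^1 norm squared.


||u||_{H^1(0,π)}^2 = -72 + 191*π

u'(x) = 4*sin(2*x) + 9*cos(3*x) + 16*cos(4*x).
Expand u² and (u')² and integrate term by term on (0, π), using: for integers n ≥ 1, ∫_0^π sin²(nx) dx = ∫_0^π cos²(nx) dx = π/2; for n ≠ n', ∫_0^π sin(nx)sin(n'x) dx = ∫_0^π cos(nx)cos(n'x) dx = 0; and by product-to-sum, ∫_0^π sin(nx)cos(n'x) dx = ½∫_0^π [sin((n+n')x) + sin((n−n')x)] dx, which is 0 when n+n' is even and 2n/(n²−n'²) when n+n' is odd (it need not vanish on (0, π)).
  u² squared terms: (-2)²·∫cos(2x)² dx = 4·π/2 = 2*π;  (3)²·∫sin(3x)² dx = 9·π/2 = 9*π/2;  (4)²·∫sin(4x)² dx = 16·π/2 = 8*π.
  u² cross terms: 2·(-2)·(3)·∫cos(2x)·sin(3x) dx = -12·(6/5) = -72/5;  2·(-2)·(4)·∫cos(2x)·sin(4x) dx = -16·(0) = 0;  2·(3)·(4)·∫sin(3x)·sin(4x) dx = 24·(0) = 0.
  So ∫_0^π u² dx = 2*π + 9*π/2 + 8*π − 72/5 + 0 + 0 = -72/5 + 29*π/2.
  (u')² squared terms: (4)²·∫sin(2x)² dx = 16·π/2 = 8*π;  (9)²·∫cos(3x)² dx = 81·π/2 = 81*π/2;  (16)²·∫cos(4x)² dx = 256·π/2 = 128*π.
  (u')² cross terms: 2·(4)·(9)·∫sin(2x)·cos(3x) dx = 72·(-4/5) = -288/5;  2·(4)·(16)·∫sin(2x)·cos(4x) dx = 128·(0) = 0;  2·(9)·(16)·∫cos(3x)·cos(4x) dx = 288·(0) = 0.
  So ∫_0^π (u')² dx = 8*π + 81*π/2 + 128*π − 288/5 + 0 + 0 = -288/5 + 353*π/2.
||u||_{H^1}^2 = (-72/5 + 29*π/2) + (-288/5 + 353*π/2) = -72 + 191*π.


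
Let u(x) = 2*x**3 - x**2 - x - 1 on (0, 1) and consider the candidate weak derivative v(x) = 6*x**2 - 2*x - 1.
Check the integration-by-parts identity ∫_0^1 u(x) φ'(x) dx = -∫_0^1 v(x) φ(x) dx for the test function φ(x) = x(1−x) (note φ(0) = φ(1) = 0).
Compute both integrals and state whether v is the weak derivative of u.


LHS = 1/30, RHS = 1/30. Yes, v = u' weakly.

u(x) = 2*x**3 - x**2 - x - 1, classical derivative u'(x) = 6*x**2 - 2*x - 1.
φ(x) = x(1−x), so φ'(x) = 1 - 2*x.
Note φ(0) = φ(1) = 0, so the boundary term u·φ vanishes.
LHS = ∫_0^1 u(x) φ'(x) dx = ∫_0^1 (-4*x^4 + 4*x^3 + x^2 + x - 1) dx. Term by term:
  ∫_0^1 -4*x^4 dx = -4/5;  ∫_0^1 4*x^3 dx = 1;  ∫_0^1 x^2 dx = 1/3;
  ∫_0^1 x dx = 1/2;  ∫_0^1 -1 dx = -1.
Sum: -4/5 + 1 + 1/3 + 1/2 − 1 = 1/30.
So LHS = 1/30.
∫_0^1 v(x) φ(x) dx = ∫_0^1 (-6*x^4 + 8*x^3 - x^2 - x) dx. Term by term:
  ∫_0^1 -6*x^4 dx = -6/5;  ∫_0^1 8*x^3 dx = 2;  ∫_0^1 -x^2 dx = -1/3;
  ∫_0^1 -x dx = -1/2.
Sum: -6/5 + 2 − 1/3 − 1/2 = -1/30.
So RHS = -∫_0^1 v(x) φ(x) dx = 1/30.
LHS = RHS, so the identity holds for this test φ.
Moreover u is smooth here and v(x) = u'(x) = 6*x**2 - 2*x - 1 pointwise, so the identity holds for every test function. Hence v is the weak derivative of u.


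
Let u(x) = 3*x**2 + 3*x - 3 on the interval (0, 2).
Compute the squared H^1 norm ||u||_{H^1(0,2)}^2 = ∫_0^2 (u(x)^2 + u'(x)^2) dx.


||u||_{H^1}^2 = 1368/5

The H^1 norm (squared) on an interval (0, L) is
  ||u||_{H^1}^2 = ∫_0^L u(x)^2 dx + ∫_0^L u'(x)^2 dx.
Compute u'(x) = 6*x + 3.
Then u(x)^2 = 9*x**4 + 18*x**3 - 9*x**2 - 18*x + 9 and u'(x)^2 = 36*x**2 + 36*x + 9.
Integrate each monomial from 0 to 2 using ∫_0^2 c·x^n dx = c·2^(n+1)/(n+1):
  ∫_0^2 u(x)^2 dx = ∫_0^2 (9*x^4 + 18*x^3 - 9*x^2 - 18*x + 9) dx. Term by term:
    ∫_0^2 9*x^4 dx = 288/5;  ∫_0^2 18*x^3 dx = 72;  ∫_0^2 -9*x^2 dx = -24;
    ∫_0^2 -18*x dx = -36;  ∫_0^2 9 dx = 18.
  Sum: 288/5 + 72 − 24 − 36 + 18 = 438/5.
  ∫_0^2 u'(x)^2 dx = ∫_0^2 (36*x^2 + 36*x + 9) dx. Term by term:
    ∫_0^2 36*x^2 dx = 96;  ∫_0^2 36*x dx = 72;  ∫_0^2 9 dx = 18.
  Sum: 96 + 72 + 18 = 186.
Adding: ||u||_{H^1}^2 = 438/5 + 186 = 1368/5.


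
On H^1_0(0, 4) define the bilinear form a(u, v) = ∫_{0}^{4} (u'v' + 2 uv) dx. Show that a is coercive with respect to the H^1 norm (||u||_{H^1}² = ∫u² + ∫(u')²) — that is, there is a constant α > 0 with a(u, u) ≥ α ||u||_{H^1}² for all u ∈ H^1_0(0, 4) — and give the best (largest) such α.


α = 1

Coercivity of a(·,·) on H^1_0(0, 4) means a(u, u) ≥ α ||u||_{H^1}² for every u ∈ H^1_0.
The interval has length L = 4, and Poincaré/coercivity depend only on L. Here a(u, u) = ∫(u')² + (2)·∫u².
Here c = 2 ≥ 1, so a(u,u) = ∫(u')² + c∫u² ≥ ∫(u')² + ∫u² = ||u||_{H^1}², i.e. α = 1 works. No larger α is possible: a(u,u) ≥ α||u||_{H^1}² means (1−α)∫(u')² ≥ (α−c)∫u², and for the modes u_n = sin(nπ(x−x₀)/L) (x₀ the left endpoint) one has ∫u_n²/∫(u_n')² = (L/(nπ))² → 0, so a(u_n,u_n)/||u_n||_{H^1}² → 1. Hence the optimal constant is α = 1.
Therefore α = 1.


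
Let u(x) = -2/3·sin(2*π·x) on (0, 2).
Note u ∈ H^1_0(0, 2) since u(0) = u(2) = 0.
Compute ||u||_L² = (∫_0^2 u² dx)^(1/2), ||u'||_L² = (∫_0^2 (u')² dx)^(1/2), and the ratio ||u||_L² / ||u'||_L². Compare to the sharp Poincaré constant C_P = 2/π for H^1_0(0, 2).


||u||_L² / ||u'||_L² = 1/(2*π) < C_P = 2/π.

u(x) = -2/3·sin(2*π·x), so u'(x) = -4*π*cos(2*π*x)/3.
Writing u(x) = A·sin(kπx/L) with A = -2/3 and k = 4, use ∫_0^L sin²(kπx/L) dx = L/2 and ∫_0^L cos²(kπx/L) dx = L/2.
u² = 4/9·sin²(2*π·x) and (u')² = 16*π^2/9·cos²(2*π·x), and each of sin², cos² integrates to L/2 = 1 over (0, 2).
∫_0^2 u² dx = 4/9, so ||u||_L² = 2/3.
∫_0^2 (u')² dx = 16*π^2/9, so ||u'||_L² = 4*π/3.
Ratio ||u||_L² / ||u'||_L² = 1/(2*π).
Sharp Poincaré constant on H^1_0(0, 2) is C_P = L/π = 2/π, achieved by sin(π/2·x).
This is the k = 4 harmonic; the ratio L/(kπ) is strictly less than C_P = L/π, consistent with the sharp inequality ||u||_L² ≤ C_P ||u'||_L².


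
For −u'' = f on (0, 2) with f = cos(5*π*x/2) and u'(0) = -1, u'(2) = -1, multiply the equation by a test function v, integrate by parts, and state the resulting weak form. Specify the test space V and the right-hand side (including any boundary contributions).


V = H^1(0, 2) (v unrestricted at boundary; u is determined up to an additive constant); weak form: ∫_0^2 u'v' dx = ∫_0^2 (cos(5*π*x/2)) v dx − v(2) + v(0) for all v ∈ V.

Multiply both sides by a test function v and integrate from 0 to 2:
  ∫_0^2 −u''(x) v(x) dx = ∫_0^2 f(x) v(x) dx.
Integrate the LHS by parts once:
  ∫_0^2 −u'' v dx = −[u'(x) v(x)]_0^2 + ∫_0^2 u'(x) v'(x) dx.
Thus ∫_0^2 u'(x) v'(x) dx = ∫_0^2 f(x) v(x) dx + [u'(x) v(x)]_0^2.
Choose V so that boundary terms are either known or forced to vanish.
u has inhomogeneous Neumann u'(0) = -1, u'(2) = -1. [u' v]_0^2 = (-1)·v(2) − (-1)·v(0) = − v(2) + v(0). Take V = H^1(0, 2); boundary term becomes part of RHS.
Weak formulation: find u (satisfying any essential BC) such that ∫_0^2 u'(x) v'(x) dx = ∫_0^2 f v dx − v(2) + v(0) for all v ∈ V (Neumann data are natural BCs: they enter the RHS as boundary terms).
Substituting f(x) = cos(5*π*x/2), the right-hand side is ∫_0^2 (cos(5*π*x/2)) v dx − v(2) + v(0).
Compatibility check (pure Neumann): taking v ≡ 1 ∈ V gives 0 = ∫_0^2 f dx + (-1) − (-1), i.e. ∫_0^2 f dx must equal u'(0) − u'(2) = 0. Indeed ∫_0^2 (cos(5*π*x/2)) dx = 0, so the data are compatible. The solution is then unique only up to an additive constant (fix it e.g. by requiring ∫_0^2 u dx = 0).


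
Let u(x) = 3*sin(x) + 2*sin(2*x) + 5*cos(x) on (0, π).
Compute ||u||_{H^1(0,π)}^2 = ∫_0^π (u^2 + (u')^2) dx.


||u||_{H^1(0,π)}^2 = 160/3 + 44*π

u'(x) = -5*sin(x) + 3*cos(x) + 4*cos(2*x).
Expand u² and (u')² and integrate term by term on (0, π), using: for integers n ≥ 1, ∫_0^π sin²(nx) dx = ∫_0^π cos²(nx) dx = π/2; for n ≠ n', ∫_0^π sin(nx)sin(n'x) dx = ∫_0^π cos(nx)cos(n'x) dx = 0; and by product-to-sum, ∫_0^π sin(nx)cos(n'x) dx = ½∫_0^π [sin((n+n')x) + sin((n−n')x)] dx, which is 0 when n+n' is even and 2n/(n²−n'²) when n+n' is odd (it need not vanish on (0, π)).
  u² squared terms: (2)²·∫sin(2x)² dx = 4·π/2 = 2*π;  (3)²·∫sin(x)² dx = 9·π/2 = 9*π/2;  (5)²·∫cos(x)² dx = 25·π/2 = 25*π/2.
  u² cross terms: 2·(2)·(3)·∫sin(2x)·sin(x) dx = 12·(0) = 0;  2·(2)·(5)·∫sin(2x)·cos(x) dx = 20·(4/3) = 80/3;  2·(3)·(5)·∫sin(x)·cos(x) dx = 30·(0) = 0.
  So ∫_0^π u² dx = 2*π + 9*π/2 + 25*π/2 + 0 + 80/3 + 0 = 80/3 + 19*π.
  (u')² squared terms: (-5)²·∫sin(x)² dx = 25·π/2 = 25*π/2;  (3)²·∫cos(x)² dx = 9·π/2 = 9*π/2;  (4)²·∫cos(2x)² dx = 16·π/2 = 8*π.
  (u')² cross terms: 2·(-5)·(3)·∫sin(x)·cos(x) dx = -30·(0) = 0;  2·(-5)·(4)·∫sin(x)·cos(2x) dx = -40·(-2/3) = 80/3;  2·(3)·(4)·∫cos(x)·cos(2x) dx = 24·(0) = 0.
  So ∫_0^π (u')² dx = 25*π/2 + 9*π/2 + 8*π + 0 + 80/3 + 0 = 80/3 + 25*π.
||u||_{H^1}^2 = (80/3 + 19*π) + (80/3 + 25*π) = 160/3 + 44*π.


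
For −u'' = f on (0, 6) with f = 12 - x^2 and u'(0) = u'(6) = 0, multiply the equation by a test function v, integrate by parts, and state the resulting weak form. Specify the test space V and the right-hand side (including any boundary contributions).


V = H^1(0, 6) (no boundary constraint on v; u is determined up to an additive constant); weak form: ∫_0^6 u'v' dx = ∫_0^6 (12 - x^2) v dx for all v ∈ V.

Multiply both sides by a test function v and integrate from 0 to 6:
  ∫_0^6 −u''(x) v(x) dx = ∫_0^6 f(x) v(x) dx.
Integrate the LHS by parts once:
  ∫_0^6 −u'' v dx = −[u'(x) v(x)]_0^6 + ∫_0^6 u'(x) v'(x) dx.
Thus ∫_0^6 u'(x) v'(x) dx = ∫_0^6 f(x) v(x) dx + [u'(x) v(x)]_0^6.
Choose V so that boundary terms are either known or forced to vanish.
u has homogeneous Neumann: u'(0) = u'(6) = 0. So [u' v]_0^6 = 0·v(6) − 0·v(0) = 0 for any v; take V = H^1(0, 6).
Weak formulation: find u (satisfying any essential BC) such that ∫_0^6 u'(x) v'(x) dx = ∫_0^6 f v dx for all v ∈ V (homogeneous Neumann, so boundary terms vanish).
Substituting f(x) = 12 - x^2, the right-hand side is ∫_0^6 (12 - x^2) v dx.
Compatibility check (pure Neumann): taking v ≡ 1 ∈ V gives 0 = ∫_0^6 f dx + (0) − (0), i.e. ∫_0^6 f dx must equal u'(0) − u'(6) = 0. Indeed ∫_0^6 (12 - x^2) dx = 0, so the data are compatible. The solution is then unique only up to an additive constant (fix it e.g. by requiring ∫_0^6 u dx = 0).


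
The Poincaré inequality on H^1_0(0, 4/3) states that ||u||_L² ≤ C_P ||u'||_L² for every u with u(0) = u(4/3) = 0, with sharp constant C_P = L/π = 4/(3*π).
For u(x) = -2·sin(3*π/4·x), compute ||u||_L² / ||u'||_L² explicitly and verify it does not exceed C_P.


||u||_L² / ||u'||_L² = 4/(3*π) = C_P.

u(x) = -2·sin(3*π/4·x), so u'(x) = -3*π*cos(3*π*x/4)/2.
Writing u(x) = A·sin(kπx/L) with A = -2 and k = 1, use ∫_0^L sin²(kπx/L) dx = L/2 and ∫_0^L cos²(kπx/L) dx = L/2.
u² = 4·sin²(3*π/4·x) and (u')² = 9*π^2/4·cos²(3*π/4·x), and each of sin², cos² integrates to L/2 = 2/3 over (0, 4/3).
∫_0^4/3 u² dx = 8/3, so ||u||_L² = 2*sqrt(6)/3.
∫_0^4/3 (u')² dx = 3*π^2/2, so ||u'||_L² = sqrt(6)*π/2.
Ratio ||u||_L² / ||u'||_L² = 4/(3*π).
Sharp Poincaré constant on H^1_0(0, 4/3) is C_P = L/π = 4/(3*π), achieved by sin(3*π/4·x).
This is the k = 1 eigenfunction (up to amplitude), so the ratio equals the sharp Poincaré constant exactly.


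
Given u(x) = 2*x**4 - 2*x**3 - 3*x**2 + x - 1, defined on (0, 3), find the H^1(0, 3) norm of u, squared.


||u||_{H^1}^2 = 90591/10

The H^1 norm (squared) on an interval (0, L) is
  ||u||_{H^1}^2 = ∫_0^L u(x)^2 dx + ∫_0^L u'(x)^2 dx.
Compute u'(x) = 8*x**3 - 6*x**2 - 6*x + 1.
Then u(x)^2 = 4*x**8 - 8*x**7 - 8*x**6 + 16*x**5 + x**4 - 2*x**3 + 7*x**2 - 2*x + 1 and u'(x)^2 = 64*x**6 - 96*x**5 - 60*x**4 + 88*x**3 + 24*x**2 - 12*x + 1.
Integrate each monomial from 0 to 3 using ∫_0^3 c·x^n dx = c·3^(n+1)/(n+1):
  ∫_0^3 u(x)^2 dx = ∫_0^3 (4*x^8 - 8*x^7 - 8*x^6 + 16*x^5 + x^4 - 2*x^3 + 7*x^2 - 2*x + 1) dx. Term by term:
    ∫_0^3 4*x^8 dx = 8748;  ∫_0^3 -8*x^7 dx = -6561;  ∫_0^3 -8*x^6 dx = -17496/7;
    ∫_0^3 16*x^5 dx = 1944;  ∫_0^3 x^4 dx = 243/5;  ∫_0^3 -2*x^3 dx = -81/2;
    ∫_0^3 7*x^2 dx = 63;  ∫_0^3 -2*x dx = -9;  ∫_0^3 1 dx = 3.
  Sum: 8748 − 6561 − 17496/7 + 1944 + 243/5 − 81/2 + 63 − 9 + 3 = 118767/70.
  ∫_0^3 u'(x)^2 dx = ∫_0^3 (64*x^6 - 96*x^5 - 60*x^4 + 88*x^3 + 24*x^2 - 12*x + 1) dx. Term by term:
    ∫_0^3 64*x^6 dx = 139968/7;  ∫_0^3 -96*x^5 dx = -11664;  ∫_0^3 -60*x^4 dx = -2916;
    ∫_0^3 88*x^3 dx = 1782;  ∫_0^3 24*x^2 dx = 216;  ∫_0^3 -12*x dx = -54;
    ∫_0^3 1 dx = 3.
  Sum: 139968/7 − 11664 − 2916 + 1782 + 216 − 54 + 3 = 51537/7.
Adding: ||u||_{H^1}^2 = 118767/70 + 51537/7 = 90591/10.


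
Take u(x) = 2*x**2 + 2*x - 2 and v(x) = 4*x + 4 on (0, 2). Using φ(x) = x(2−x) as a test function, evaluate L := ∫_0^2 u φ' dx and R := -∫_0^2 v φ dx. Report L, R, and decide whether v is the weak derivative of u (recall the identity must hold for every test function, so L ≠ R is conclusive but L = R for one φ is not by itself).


LHS = -8, RHS = -32/3. No, v is not the weak derivative of u.

u(x) = 2*x**2 + 2*x - 2, classical derivative u'(x) = 4*x + 2.
φ(x) = x(2−x), so φ'(x) = 2 - 2*x.
Note φ(0) = φ(2) = 0, so the boundary term u·φ vanishes.
LHS = ∫_0^2 u(x) φ'(x) dx = ∫_0^2 (-4*x^3 + 8*x - 4) dx. Term by term:
  ∫_0^2 -4*x^3 dx = -16;  ∫_0^2 8*x dx = 16;  ∫_0^2 -4 dx = -8.
Sum: -16 + 16 − 8 = -8.
So LHS = -8.
∫_0^2 v(x) φ(x) dx = ∫_0^2 (-4*x^3 + 4*x^2 + 8*x) dx. Term by term:
  ∫_0^2 -4*x^3 dx = -16;  ∫_0^2 4*x^2 dx = 32/3;  ∫_0^2 8*x dx = 16.
Sum: -16 + 32/3 + 16 = 32/3.
So RHS = -∫_0^2 v(x) φ(x) dx = -32/3.
LHS − RHS = 8/3 ≠ 0, so the identity fails.
(For a valid weak derivative the identity must hold for EVERY test function, in particular this one. The failure shows v is NOT the weak derivative of u.)
Correct weak derivative would be u'(x) = 4*x + 2.


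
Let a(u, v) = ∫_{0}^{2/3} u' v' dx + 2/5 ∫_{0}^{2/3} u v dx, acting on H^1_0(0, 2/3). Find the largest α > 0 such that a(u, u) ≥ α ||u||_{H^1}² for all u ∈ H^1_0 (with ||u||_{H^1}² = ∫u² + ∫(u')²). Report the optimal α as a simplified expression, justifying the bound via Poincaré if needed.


α = (8 + 45*π^2)/(5*(4 + 9*π^2))

Coercivity of a(·,·) on H^1_0(0, 2/3) means a(u, u) ≥ α ||u||_{H^1}² for every u ∈ H^1_0.
The interval has length L = 2/3, and Poincaré/coercivity depend only on L. Here a(u, u) = ∫(u')² + (2/5)·∫u².
Here 0 < c = 2/5 < 1. The condition a(u,u) ≥ α||u||_{H^1}² reads (1−α)∫(u')² ≥ (α−c)∫u². Any admissible α is ≤ 1 (rapidly oscillating u have ∫u²/∫(u')² → 0), and α = 1 would force 0 ≥ (1−c)∫u², impossible since c < 1; so 1−α > 0. By the sharp Poincaré inequality on H^1_0 of an interval of length L, ∫(u')² ≥ (π/L)²∫u² with equality for the first sine mode sin(π(x−x₀)/L) (x₀ the left endpoint), so the inequality holds for all u iff (1−α)(π/L)² ≥ α − c, i.e. α ≤ ((π/L)² + c)/((π/L)² + 1) = (1 + c(L/π)²)/(1 + (L/π)²). With (π/L)² = 9*π^2/4 and c = 2/5, the largest admissible constant is α = ((π/L)² + c)/((π/L)² + 1).
Simplifying, α = (8 + 45*π^2)/(5*(4 + 9*π^2)).


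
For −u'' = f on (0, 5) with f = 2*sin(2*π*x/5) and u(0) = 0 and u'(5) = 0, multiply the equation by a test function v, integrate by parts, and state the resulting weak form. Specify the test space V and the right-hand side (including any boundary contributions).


V = {v ∈ H^1(0, 5) : v(0) = 0} (test functions vanish at x = 0 where u is specified); weak form: ∫_0^5 u'v' dx = ∫_0^5 (2*sin(2*π*x/5)) v dx for all v ∈ V.

Multiply both sides by a test function v and integrate from 0 to 5:
  ∫_0^5 −u''(x) v(x) dx = ∫_0^5 f(x) v(x) dx.
Integrate the LHS by parts once:
  ∫_0^5 −u'' v dx = −[u'(x) v(x)]_0^5 + ∫_0^5 u'(x) v'(x) dx.
Thus ∫_0^5 u'(x) v'(x) dx = ∫_0^5 f(x) v(x) dx + [u'(x) v(x)]_0^5.
Choose V so that boundary terms are either known or forced to vanish.
Mixed BC: u(0) = 0 (Dirichlet) and u'(5) = 0 (Neumann). Define V = {v ∈ H^1(0, 5) : v(0) = 0}. Then [u' v]_0^5 = u'(5)·v(5) − u'(0)·0 = 0.
Weak formulation: find u (satisfying any essential BC) such that ∫_0^5 u'(x) v'(x) dx = ∫_0^5 f v dx for all v ∈ V (Dirichlet at 0 absorbed into V; the Neumann datum at x = 5 is zero, so no boundary term remains).
Substituting f(x) = 2*sin(2*π*x/5), the right-hand side is ∫_0^5 (2*sin(2*π*x/5)) v dx.


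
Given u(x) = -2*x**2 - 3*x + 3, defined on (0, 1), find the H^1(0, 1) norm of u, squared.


||u||_{H^1}^2 = 437/15

The H^1 norm (squared) on an interval (0, L) is
  ||u||_{H^1}^2 = ∫_0^L u(x)^2 dx + ∫_0^L u'(x)^2 dx.
Compute u'(x) = -4*x - 3.
Then u(x)^2 = 4*x**4 + 12*x**3 - 3*x**2 - 18*x + 9 and u'(x)^2 = 16*x**2 + 24*x + 9.
Integrate each monomial from 0 to 1 using ∫_0^1 c·x^n dx = c·1^(n+1)/(n+1):
  ∫_0^1 u(x)^2 dx = ∫_0^1 (4*x^4 + 12*x^3 - 3*x^2 - 18*x + 9) dx. Term by term:
    ∫_0^1 4*x^4 dx = 4/5;  ∫_0^1 12*x^3 dx = 3;  ∫_0^1 -3*x^2 dx = -1;
    ∫_0^1 -18*x dx = -9;  ∫_0^1 9 dx = 9.
  Sum: 4/5 + 3 − 1 − 9 + 9 = 14/5.
  ∫_0^1 u'(x)^2 dx = ∫_0^1 (16*x^2 + 24*x + 9) dx. Term by term:
    ∫_0^1 16*x^2 dx = 16/3;  ∫_0^1 24*x dx = 12;  ∫_0^1 9 dx = 9.
  Sum: 16/3 + 12 + 9 = 79/3.
Adding: ||u||_{H^1}^2 = 14/5 + 79/3 = 437/15.


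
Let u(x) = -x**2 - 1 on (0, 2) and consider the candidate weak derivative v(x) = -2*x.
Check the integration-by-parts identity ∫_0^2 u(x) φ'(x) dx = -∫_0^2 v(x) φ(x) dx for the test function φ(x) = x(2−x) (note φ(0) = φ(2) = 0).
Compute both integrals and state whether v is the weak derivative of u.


LHS = 8/3, RHS = 8/3. Yes, v = u' weakly.

u(x) = -x**2 - 1, classical derivative u'(x) = -2*x.
φ(x) = x(2−x), so φ'(x) = 2 - 2*x.
Note φ(0) = φ(2) = 0, so the boundary term u·φ vanishes.
LHS = ∫_0^2 u(x) φ'(x) dx = ∫_0^2 (2*x^3 - 2*x^2 + 2*x - 2) dx. Term by term:
  ∫_0^2 2*x^3 dx = 8;  ∫_0^2 -2*x^2 dx = -16/3;  ∫_0^2 2*x dx = 4;
  ∫_0^2 -2 dx = -4.
Sum: 8 − 16/3 + 4 − 4 = 8/3.
So LHS = 8/3.
∫_0^2 v(x) φ(x) dx = ∫_0^2 (2*x^3 - 4*x^2) dx. Term by term:
  ∫_0^2 2*x^3 dx = 8;  ∫_0^2 -4*x^2 dx = -32/3.
Sum: 8 − 32/3 = -8/3.
So RHS = -∫_0^2 v(x) φ(x) dx = 8/3.
LHS = RHS, so the identity holds for this test φ.
Moreover u is smooth here and v(x) = u'(x) = -2*x pointwise, so the identity holds for every test function. Hence v is the weak derivative of u.


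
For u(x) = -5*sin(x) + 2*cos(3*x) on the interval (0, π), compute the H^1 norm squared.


||u||_{H^1(0,π)}^2 = 45*π

u'(x) = -6*sin(3*x) - 5*cos(x).
Expand u² and (u')² and integrate term by term on (0, π), using: for integers n ≥ 1, ∫_0^π sin²(nx) dx = ∫_0^π cos²(nx) dx = π/2; for n ≠ n', ∫_0^π sin(nx)sin(n'x) dx = ∫_0^π cos(nx)cos(n'x) dx = 0; and by product-to-sum, ∫_0^π sin(nx)cos(n'x) dx = ½∫_0^π [sin((n+n')x) + sin((n−n')x)] dx, which is 0 when n+n' is even and 2n/(n²−n'²) when n+n' is odd (it need not vanish on (0, π)).
  u² squared terms: (-5)²·∫sin(x)² dx = 25·π/2 = 25*π/2;  (2)²·∫cos(3x)² dx = 4·π/2 = 2*π.
  u² cross terms: 2·(-5)·(2)·∫sin(x)·cos(3x) dx = -20·(0) = 0.
  So ∫_0^π u² dx = 25*π/2 + 2*π + 0 = 29*π/2.
  (u')² squared terms: (-6)²·∫sin(3x)² dx = 36·π/2 = 18*π;  (-5)²·∫cos(x)² dx = 25·π/2 = 25*π/2.
  (u')² cross terms: 2·(-6)·(-5)·∫sin(3x)·cos(x) dx = 60·(0) = 0.
  So ∫_0^π (u')² dx = 18*π + 25*π/2 + 0 = 61*π/2.
||u||_{H^1}^2 = (29*π/2) + (61*π/2) = 45*π.


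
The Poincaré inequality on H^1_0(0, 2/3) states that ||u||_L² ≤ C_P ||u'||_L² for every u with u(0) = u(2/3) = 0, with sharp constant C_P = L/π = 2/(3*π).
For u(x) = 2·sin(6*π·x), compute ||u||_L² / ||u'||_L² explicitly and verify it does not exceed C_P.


||u||_L² / ||u'||_L² = 1/(6*π) < C_P = 2/(3*π).

u(x) = 2·sin(6*π·x), so u'(x) = 12*π*cos(6*π*x).
Writing u(x) = A·sin(kπx/L) with A = 2 and k = 4, use ∫_0^L sin²(kπx/L) dx = L/2 and ∫_0^L cos²(kπx/L) dx = L/2.
u² = 4·sin²(6*π·x) and (u')² = 144*π^2·cos²(6*π·x), and each of sin², cos² integrates to L/2 = 1/3 over (0, 2/3).
∫_0^2/3 u² dx = 4/3, so ||u||_L² = 2*sqrt(3)/3.
∫_0^2/3 (u')² dx = 48*π^2, so ||u'||_L² = 4*sqrt(3)*π.
Ratio ||u||_L² / ||u'||_L² = 1/(6*π).
Sharp Poincaré constant on H^1_0(0, 2/3) is C_P = L/π = 2/(3*π), achieved by sin(3*π/2·x).
This is the k = 4 harmonic; the ratio L/(kπ) is strictly less than C_P = L/π, consistent with the sharp inequality ||u||_L² ≤ C_P ||u'||_L².


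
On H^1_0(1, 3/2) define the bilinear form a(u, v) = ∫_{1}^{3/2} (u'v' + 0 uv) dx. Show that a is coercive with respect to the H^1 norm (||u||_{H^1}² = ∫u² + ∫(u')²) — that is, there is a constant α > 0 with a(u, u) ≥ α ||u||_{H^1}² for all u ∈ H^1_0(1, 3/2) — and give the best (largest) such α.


α = 4*π^2/(1 + 4*π^2)

Coercivity of a(·,·) on H^1_0(1, 3/2) means a(u, u) ≥ α ||u||_{H^1}² for every u ∈ H^1_0.
The interval has length L = 1/2, and Poincaré/coercivity depend only on L. Here a(u, u) = ∫(u')² + (0)·∫u².
Here c = 0, so a(u,u) = ∫(u')² alone. The condition a(u,u) ≥ α||u||_{H^1}² reads (1−α)∫(u')² ≥ (α−c)∫u². Any admissible α is ≤ 1 (rapidly oscillating u have ∫u²/∫(u')² → 0), and α = 1 would force 0 ≥ (1−c)∫u², impossible since c < 1; so 1−α > 0. By the sharp Poincaré inequality on H^1_0 of an interval of length L, ∫(u')² ≥ (π/L)²∫u² with equality for the first sine mode sin(π(x−x₀)/L) (x₀ the left endpoint), so the inequality holds for all u iff (1−α)(π/L)² ≥ α − c, i.e. α ≤ ((π/L)² + c)/((π/L)² + 1) = (1 + c(L/π)²)/(1 + (L/π)²). (Direct route, valid since c ≤ 0: Poincaré gives c∫u² ≥ c(L/π)²∫(u')², so a(u,u) ≥ (1 + c(L/π)²)∫(u')², while ||u||_{H^1}² ≤ (1 + (L/π)²)∫(u')²; dividing yields the same α.) With (π/L)² = 4*π^2 and c = 0, the largest admissible constant is α = ((π/L)² + c)/((π/L)² + 1).
Simplifying, α = 4*π^2/(1 + 4*π^2).


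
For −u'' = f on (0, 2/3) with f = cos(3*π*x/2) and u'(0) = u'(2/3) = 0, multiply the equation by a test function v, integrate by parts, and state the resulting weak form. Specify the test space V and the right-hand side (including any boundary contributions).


V = H^1(0, 2/3) (no boundary constraint on v; u is determined up to an additive constant); weak form: ∫_0^2/3 u'v' dx = ∫_0^2/3 (cos(3*π*x/2)) v dx for all v ∈ V.

Multiply both sides by a test function v and integrate from 0 to 2/3:
  ∫_0^2/3 −u''(x) v(x) dx = ∫_0^2/3 f(x) v(x) dx.
Integrate the LHS by parts once:
  ∫_0^2/3 −u'' v dx = −[u'(x) v(x)]_0^2/3 + ∫_0^2/3 u'(x) v'(x) dx.
Thus ∫_0^2/3 u'(x) v'(x) dx = ∫_0^2/3 f(x) v(x) dx + [u'(x) v(x)]_0^2/3.
Choose V so that boundary terms are either known or forced to vanish.
u has homogeneous Neumann: u'(0) = u'(2/3) = 0. So [u' v]_0^2/3 = 0·v(2/3) − 0·v(0) = 0 for any v; take V = H^1(0, 2/3).
Weak formulation: find u (satisfying any essential BC) such that ∫_0^2/3 u'(x) v'(x) dx = ∫_0^2/3 f v dx for all v ∈ V (homogeneous Neumann, so boundary terms vanish).
Substituting f(x) = cos(3*π*x/2), the right-hand side is ∫_0^2/3 (cos(3*π*x/2)) v dx.
Compatibility check (pure Neumann): taking v ≡ 1 ∈ V gives 0 = ∫_0^2/3 f dx + (0) − (0), i.e. ∫_0^2/3 f dx must equal u'(0) − u'(2/3) = 0. Indeed ∫_0^2/3 (cos(3*π*x/2)) dx = 0, so the data are compatible. The solution is then unique only up to an additive constant (fix it e.g. by requiring ∫_0^2/3 u dx = 0).


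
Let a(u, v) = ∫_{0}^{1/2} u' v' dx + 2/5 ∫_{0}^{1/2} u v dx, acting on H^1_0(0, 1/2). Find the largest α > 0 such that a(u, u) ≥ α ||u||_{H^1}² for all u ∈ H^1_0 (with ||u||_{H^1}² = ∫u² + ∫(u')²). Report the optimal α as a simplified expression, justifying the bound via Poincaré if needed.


α = 2*(1 + 10*π^2)/(5*(1 + 4*π^2))

Coercivity of a(·,·) on H^1_0(0, 1/2) means a(u, u) ≥ α ||u||_{H^1}² for every u ∈ H^1_0.
The interval has length L = 1/2, and Poincaré/coercivity depend only on L. Here a(u, u) = ∫(u')² + (2/5)·∫u².
Here 0 < c = 2/5 < 1. The condition a(u,u) ≥ α||u||_{H^1}² reads (1−α)∫(u')² ≥ (α−c)∫u². Any admissible α is ≤ 1 (rapidly oscillating u have ∫u²/∫(u')² → 0), and α = 1 would force 0 ≥ (1−c)∫u², impossible since c < 1; so 1−α > 0. By the sharp Poincaré inequality on H^1_0 of an interval of length L, ∫(u')² ≥ (π/L)²∫u² with equality for the first sine mode sin(π(x−x₀)/L) (x₀ the left endpoint), so the inequality holds for all u iff (1−α)(π/L)² ≥ α − c, i.e. α ≤ ((π/L)² + c)/((π/L)² + 1) = (1 + c(L/π)²)/(1 + (L/π)²). With (π/L)² = 4*π^2 and c = 2/5, the largest admissible constant is α = ((π/L)² + c)/((π/L)² + 1).
Simplifying, α = 2*(1 + 10*π^2)/(5*(1 + 4*π^2)).


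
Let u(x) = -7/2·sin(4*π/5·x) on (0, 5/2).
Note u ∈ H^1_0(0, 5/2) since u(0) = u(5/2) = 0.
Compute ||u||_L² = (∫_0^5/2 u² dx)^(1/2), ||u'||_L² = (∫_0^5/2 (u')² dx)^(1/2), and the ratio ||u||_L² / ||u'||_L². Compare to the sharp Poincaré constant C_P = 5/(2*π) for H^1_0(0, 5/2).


||u||_L² / ||u'||_L² = 5/(4*π) < C_P = 5/(2*π).

u(x) = -7/2·sin(4*π/5·x), so u'(x) = -14*π*cos(4*π*x/5)/5.
Writing u(x) = A·sin(kπx/L) with A = -7/2 and k = 2, use ∫_0^L sin²(kπx/L) dx = L/2 and ∫_0^L cos²(kπx/L) dx = L/2.
u² = 49/4·sin²(4*π/5·x) and (u')² = 196*π^2/25·cos²(4*π/5·x), and each of sin², cos² integrates to L/2 = 5/4 over (0, 5/2).
∫_0^5/2 u² dx = 245/16, so ||u||_L² = 7*sqrt(5)/4.
∫_0^5/2 (u')² dx = 49*π^2/5, so ||u'||_L² = 7*sqrt(5)*π/5.
Ratio ||u||_L² / ||u'||_L² = 5/(4*π).
Sharp Poincaré constant on H^1_0(0, 5/2) is C_P = L/π = 5/(2*π), achieved by sin(2*π/5·x).
This is the k = 2 harmonic; the ratio L/(kπ) is strictly less than C_P = L/π, consistent with the sharp inequality ||u||_L² ≤ C_P ||u'||_L².


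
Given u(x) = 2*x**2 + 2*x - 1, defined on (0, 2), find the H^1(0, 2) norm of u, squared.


||u||_{H^1}^2 = 2014/15

The H^1 norm (squared) on an interval (0, L) is
  ||u||_{H^1}^2 = ∫_0^L u(x)^2 dx + ∫_0^L u'(x)^2 dx.
Compute u'(x) = 4*x + 2.
Then u(x)^2 = 4*x**4 + 8*x**3 - 4*x + 1 and u'(x)^2 = 16*x**2 + 16*x + 4.
Integrate each monomial from 0 to 2 using ∫_0^2 c·x^n dx = c·2^(n+1)/(n+1):
  ∫_0^2 u(x)^2 dx = ∫_0^2 (4*x^4 + 8*x^3 - 4*x + 1) dx. Term by term:
    ∫_0^2 4*x^4 dx = 128/5;  ∫_0^2 8*x^3 dx = 32;  ∫_0^2 -4*x dx = -8;
    ∫_0^2 1 dx = 2.
  Sum: 128/5 + 32 − 8 + 2 = 258/5.
  ∫_0^2 u'(x)^2 dx = ∫_0^2 (16*x^2 + 16*x + 4) dx. Term by term:
    ∫_0^2 16*x^2 dx = 128/3;  ∫_0^2 16*x dx = 32;  ∫_0^2 4 dx = 8.
  Sum: 128/3 + 32 + 8 = 248/3.
Adding: ||u||_{H^1}^2 = 258/5 + 248/3 = 2014/15.


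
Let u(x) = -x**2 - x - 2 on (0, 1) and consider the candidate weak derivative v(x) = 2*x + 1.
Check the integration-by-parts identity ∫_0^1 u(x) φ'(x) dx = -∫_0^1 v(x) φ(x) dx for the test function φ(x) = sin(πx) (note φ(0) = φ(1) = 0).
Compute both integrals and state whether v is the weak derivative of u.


LHS = 4/π, RHS = -4/π. No, v is not the weak derivative of u.

u(x) = -x**2 - x - 2, classical derivative u'(x) = -2*x - 1.
φ(x) = sin(πx), so φ'(x) = π*cos(π*x).
Note φ(0) = φ(1) = 0, so the boundary term u·φ vanishes.
LHS = ∫_0^1 u(x) φ'(x) dx = ∫_0^1 (-π*x^2*cos(π*x) - π*x*cos(π*x) - 2*π*cos(π*x)) dx. Term by term:
  ∫_0^1 -2*π*cos(π*x) dx = 0;  ∫_0^1 -π*x*cos(π*x) dx = 2/π;  ∫_0^1 -π*x^2*cos(π*x) dx = 2/π.
Sum: 0 + 2/π + 2/π = 4/π.
So LHS = 4/π.
∫_0^1 v(x) φ(x) dx = ∫_0^1 (2*x*sin(π*x) + sin(π*x)) dx. Term by term:
  ∫_0^1 2*x*sin(π*x) dx = 2/π;  ∫_0^1 sin(π*x) dx = 2/π.
Sum: 2/π + 2/π = 4/π.
So RHS = -∫_0^1 v(x) φ(x) dx = -4/π.
LHS − RHS = 8/π ≠ 0, so the identity fails.
(For a valid weak derivative the identity must hold for EVERY test function, in particular this one. The failure shows v is NOT the weak derivative of u.)
Correct weak derivative would be u'(x) = -2*x - 1.


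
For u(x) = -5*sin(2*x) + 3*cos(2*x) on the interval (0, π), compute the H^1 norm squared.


||u||_{H^1(0,π)}^2 = 85*π

u'(x) = -6*sin(2*x) - 10*cos(2*x).
Expand u² and (u')² and integrate term by term on (0, π), using: for integers n ≥ 1, ∫_0^π sin²(nx) dx = ∫_0^π cos²(nx) dx = π/2; for n ≠ n', ∫_0^π sin(nx)sin(n'x) dx = ∫_0^π cos(nx)cos(n'x) dx = 0; and by product-to-sum, ∫_0^π sin(nx)cos(n'x) dx = ½∫_0^π [sin((n+n')x) + sin((n−n')x)] dx, which is 0 when n+n' is even and 2n/(n²−n'²) when n+n' is odd (it need not vanish on (0, π)).
  u² squared terms: (-5)²·∫sin(2x)² dx = 25·π/2 = 25*π/2;  (3)²·∫cos(2x)² dx = 9·π/2 = 9*π/2.
  u² cross terms: 2·(-5)·(3)·∫sin(2x)·cos(2x) dx = -30·(0) = 0.
  So ∫_0^π u² dx = 25*π/2 + 9*π/2 + 0 = 17*π.
  (u')² squared terms: (-10)²·∫cos(2x)² dx = 100·π/2 = 50*π;  (-6)²·∫sin(2x)² dx = 36·π/2 = 18*π.
  (u')² cross terms: 2·(-10)·(-6)·∫cos(2x)·sin(2x) dx = 120·(0) = 0.
  So ∫_0^π (u')² dx = 50*π + 18*π + 0 = 68*π.
||u||_{H^1}^2 = (17*π) + (68*π) = 85*π.


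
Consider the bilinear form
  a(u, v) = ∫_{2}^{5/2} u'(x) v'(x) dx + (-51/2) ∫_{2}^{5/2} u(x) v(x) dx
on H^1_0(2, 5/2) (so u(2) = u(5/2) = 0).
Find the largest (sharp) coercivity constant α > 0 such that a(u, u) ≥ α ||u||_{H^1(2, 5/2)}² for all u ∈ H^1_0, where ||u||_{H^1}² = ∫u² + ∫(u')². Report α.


α = (-51 + 8*π^2)/(2*(1 + 4*π^2))

Coercivity of a(·,·) on H^1_0(2, 5/2) means a(u, u) ≥ α ||u||_{H^1}² for every u ∈ H^1_0.
The interval has length L = 1/2, and Poincaré/coercivity depend only on L. Here a(u, u) = ∫(u')² + (-51/2)·∫u².
Here c = -51/2 < 0 with |c| < (π/L)² = 4*π^2, so coercivity still holds. The condition a(u,u) ≥ α||u||_{H^1}² reads (1−α)∫(u')² ≥ (α−c)∫u². Any admissible α is ≤ 1 (rapidly oscillating u have ∫u²/∫(u')² → 0), and α = 1 would force 0 ≥ (1−c)∫u², impossible since c < 1; so 1−α > 0. By the sharp Poincaré inequality on H^1_0 of an interval of length L, ∫(u')² ≥ (π/L)²∫u² with equality for the first sine mode sin(π(x−x₀)/L) (x₀ the left endpoint), so the inequality holds for all u iff (1−α)(π/L)² ≥ α − c, i.e. α ≤ ((π/L)² + c)/((π/L)² + 1) = (1 + c(L/π)²)/(1 + (L/π)²). (Direct route, valid since c ≤ 0: Poincaré gives c∫u² ≥ c(L/π)²∫(u')², so a(u,u) ≥ (1 + c(L/π)²)∫(u')², while ||u||_{H^1}² ≤ (1 + (L/π)²)∫(u')²; dividing yields the same α.) With (π/L)² = 4*π^2 and c = -51/2, the largest admissible constant is α = ((π/L)² + c)/((π/L)² + 1).
Simplifying, α = (-51 + 8*π^2)/(2*(1 + 4*π^2)).


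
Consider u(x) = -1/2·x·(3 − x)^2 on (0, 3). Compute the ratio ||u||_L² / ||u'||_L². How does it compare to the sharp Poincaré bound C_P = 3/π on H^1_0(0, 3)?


||u||_L² / ||u'||_L² = 3*sqrt(14)/14 < C_P = 3/π.

u(x) = -1/2·x·(3 − x)^2, so u'(x) = 3*(1 - x)*(x - 3)/2.
u(x) = -1/2·x·(3 − x)^2 vanishes at x = 0 and x = 3, so u ∈ H^1_0(0, 3). Differentiate via the product rule and integrate the resulting polynomials term by term.
  ∫_0^3 u² dx = ∫_0^3 (x^6/4 - 3*x^5 + 27*x^4/2 - 27*x^3 + 81*x^2/4) dx. Term by term:
    ∫_0^3 x^6/4 dx = 2187/28;  ∫_0^3 -3*x^5 dx = -729/2;  ∫_0^3 27*x^4/2 dx = 6561/10;
    ∫_0^3 -27*x^3 dx = -2187/4;  ∫_0^3 81*x^2/4 dx = 729/4.
  Sum: 2187/28 − 729/2 + 6561/10 − 2187/4 + 729/4 = 729/140.
  ∫_0^3 (u')² dx = ∫_0^3 (9*x^4/4 - 18*x^3 + 99*x^2/2 - 54*x + 81/4) dx. Term by term:
    ∫_0^3 9*x^4/4 dx = 2187/20;  ∫_0^3 -18*x^3 dx = -729/2;  ∫_0^3 99*x^2/2 dx = 891/2;
    ∫_0^3 -54*x dx = -243;  ∫_0^3 81/4 dx = 243/4.
  Sum: 2187/20 − 729/2 + 891/2 − 243 + 243/4 = 81/10.
∫_0^3 u² dx = 729/140, so ||u||_L² = 27*sqrt(35)/70.
∫_0^3 (u')² dx = 81/10, so ||u'||_L² = 9*sqrt(10)/10.
Ratio ||u||_L² / ||u'||_L² = 3*sqrt(14)/14.
Sharp Poincaré constant on H^1_0(0, 3) is C_P = L/π = 3/π, achieved by sin(π/3·x).
A polynomial bump cannot attain the sharp Poincaré constant (only the first sine eigenfunction does), so the ratio is strictly less than C_P, consistent with ||u||_L² ≤ C_P ||u'||_L².


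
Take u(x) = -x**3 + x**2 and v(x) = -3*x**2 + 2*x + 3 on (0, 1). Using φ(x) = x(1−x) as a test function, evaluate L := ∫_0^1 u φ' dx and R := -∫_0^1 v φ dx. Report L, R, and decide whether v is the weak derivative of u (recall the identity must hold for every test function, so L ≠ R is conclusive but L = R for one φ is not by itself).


LHS = -1/60, RHS = -31/60. No, v is not the weak derivative of u.

u(x) = -x**3 + x**2, classical derivative u'(x) = -3*x**2 + 2*x.
φ(x) = x(1−x), so φ'(x) = 1 - 2*x.
Note φ(0) = φ(1) = 0, so the boundary term u·φ vanishes.
LHS = ∫_0^1 u(x) φ'(x) dx = ∫_0^1 (2*x^4 - 3*x^3 + x^2) dx. Term by term:
  ∫_0^1 2*x^4 dx = 2/5;  ∫_0^1 -3*x^3 dx = -3/4;  ∫_0^1 x^2 dx = 1/3.
Sum: 2/5 − 3/4 + 1/3 = -1/60.
So LHS = -1/60.
∫_0^1 v(x) φ(x) dx = ∫_0^1 (3*x^4 - 5*x^3 - x^2 + 3*x) dx. Term by term:
  ∫_0^1 3*x^4 dx = 3/5;  ∫_0^1 -5*x^3 dx = -5/4;  ∫_0^1 -x^2 dx = -1/3;
  ∫_0^1 3*x dx = 3/2.
Sum: 3/5 − 5/4 − 1/3 + 3/2 = 31/60.
So RHS = -∫_0^1 v(x) φ(x) dx = -31/60.
LHS − RHS = 1/2 ≠ 0, so the identity fails.
(For a valid weak derivative the identity must hold for EVERY test function, in particular this one. The failure shows v is NOT the weak derivative of u.)
Correct weak derivative would be u'(x) = -3*x**2 + 2*x.


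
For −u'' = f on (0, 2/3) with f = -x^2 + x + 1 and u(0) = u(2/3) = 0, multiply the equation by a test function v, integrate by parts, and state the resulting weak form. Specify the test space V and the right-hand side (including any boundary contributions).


V = H^1_0(0, 2/3) (so v(0) = v(2/3) = 0); weak form: ∫_0^2/3 u'v' dx = ∫_0^2/3 (-x^2 + x + 1) v dx for all v ∈ V.

Multiply both sides by a test function v and integrate from 0 to 2/3:
  ∫_0^2/3 −u''(x) v(x) dx = ∫_0^2/3 f(x) v(x) dx.
Integrate the LHS by parts once:
  ∫_0^2/3 −u'' v dx = −[u'(x) v(x)]_0^2/3 + ∫_0^2/3 u'(x) v'(x) dx.
Thus ∫_0^2/3 u'(x) v'(x) dx = ∫_0^2/3 f(x) v(x) dx + [u'(x) v(x)]_0^2/3.
Choose V so that boundary terms are either known or forced to vanish.
u is Dirichlet: u(0) = u(2/3) = 0. Let V = H^1_0(0, 2/3); then v(0) = v(2/3) = 0, and [u' v]_0^2/3 = 0.
Weak formulation: find u (satisfying any essential BC) such that ∫_0^2/3 u'(x) v'(x) dx = ∫_0^2/3 f v dx for all v ∈ V.
Substituting f(x) = -x^2 + x + 1, the right-hand side is ∫_0^2/3 (-x^2 + x + 1) v dx.
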